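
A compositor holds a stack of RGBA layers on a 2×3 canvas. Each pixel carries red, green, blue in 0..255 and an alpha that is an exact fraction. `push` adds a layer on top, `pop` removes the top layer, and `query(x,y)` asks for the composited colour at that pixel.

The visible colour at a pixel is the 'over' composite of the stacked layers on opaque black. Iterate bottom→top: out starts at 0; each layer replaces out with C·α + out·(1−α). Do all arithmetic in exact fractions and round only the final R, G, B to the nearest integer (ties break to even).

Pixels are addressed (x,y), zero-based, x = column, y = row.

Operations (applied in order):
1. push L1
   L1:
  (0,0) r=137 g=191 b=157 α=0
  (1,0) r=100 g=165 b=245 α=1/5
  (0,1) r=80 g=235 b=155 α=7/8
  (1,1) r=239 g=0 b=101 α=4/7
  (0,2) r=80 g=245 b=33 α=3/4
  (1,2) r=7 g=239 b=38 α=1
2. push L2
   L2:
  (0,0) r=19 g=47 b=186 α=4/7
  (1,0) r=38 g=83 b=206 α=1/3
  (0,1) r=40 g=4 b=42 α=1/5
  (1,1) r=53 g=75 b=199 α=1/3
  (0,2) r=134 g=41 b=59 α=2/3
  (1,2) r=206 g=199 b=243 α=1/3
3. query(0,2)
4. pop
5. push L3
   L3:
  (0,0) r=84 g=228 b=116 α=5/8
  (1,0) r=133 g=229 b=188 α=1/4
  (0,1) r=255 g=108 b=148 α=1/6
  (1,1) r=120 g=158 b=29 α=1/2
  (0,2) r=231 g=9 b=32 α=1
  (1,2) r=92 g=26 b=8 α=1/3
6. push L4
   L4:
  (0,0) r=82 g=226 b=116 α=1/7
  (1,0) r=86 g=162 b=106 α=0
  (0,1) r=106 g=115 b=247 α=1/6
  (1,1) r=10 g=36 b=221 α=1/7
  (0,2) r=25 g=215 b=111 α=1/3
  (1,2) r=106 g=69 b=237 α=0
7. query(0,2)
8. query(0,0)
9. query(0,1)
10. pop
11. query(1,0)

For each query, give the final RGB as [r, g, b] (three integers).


at x=0,y=2 over L1,L2:
+L1 (α=3/4) → [60, 735/4, 99/4]
+L2 (α=2/3) → [328/3, 1063/12, 571/12]
rounded: [109, 89, 48]

query (0,2) [L1,L3,L4] — begin 0,0,0
+L1 (α=3/4) → [60, 735/4, 99/4]
+L3 (α=1) → [231, 9, 32]
+L4 (α=1/3) → [487/3, 233/3, 175/3]
= [162, 78, 58]

at x=0,y=0 over L1,L3,L4:
+L1 (α=0) → [0, 0, 0]
+L3 (α=5/8) → [105/2, 285/2, 145/2]
+L4 (α=1/7) → [397/7, 1081/7, 551/7]
= [57, 154, 79]

(0,1) stack=L1,L3,L4; from [0,0,0]:
after L1 α=7/8: [70, 1645/8, 1085/8]
after L3 α=1/6: [605/6, 9089/48, 2203/16]
after L4 α=1/6: [3661/36, 50965/288, 4989/32]
→ [102, 177, 156]

at x=1,y=0 over L1,L3:
L1 α=1/5: [20, 33, 49]
L3 α=1/4: [193/4, 82, 335/4]
rounded: [48, 82, 84]


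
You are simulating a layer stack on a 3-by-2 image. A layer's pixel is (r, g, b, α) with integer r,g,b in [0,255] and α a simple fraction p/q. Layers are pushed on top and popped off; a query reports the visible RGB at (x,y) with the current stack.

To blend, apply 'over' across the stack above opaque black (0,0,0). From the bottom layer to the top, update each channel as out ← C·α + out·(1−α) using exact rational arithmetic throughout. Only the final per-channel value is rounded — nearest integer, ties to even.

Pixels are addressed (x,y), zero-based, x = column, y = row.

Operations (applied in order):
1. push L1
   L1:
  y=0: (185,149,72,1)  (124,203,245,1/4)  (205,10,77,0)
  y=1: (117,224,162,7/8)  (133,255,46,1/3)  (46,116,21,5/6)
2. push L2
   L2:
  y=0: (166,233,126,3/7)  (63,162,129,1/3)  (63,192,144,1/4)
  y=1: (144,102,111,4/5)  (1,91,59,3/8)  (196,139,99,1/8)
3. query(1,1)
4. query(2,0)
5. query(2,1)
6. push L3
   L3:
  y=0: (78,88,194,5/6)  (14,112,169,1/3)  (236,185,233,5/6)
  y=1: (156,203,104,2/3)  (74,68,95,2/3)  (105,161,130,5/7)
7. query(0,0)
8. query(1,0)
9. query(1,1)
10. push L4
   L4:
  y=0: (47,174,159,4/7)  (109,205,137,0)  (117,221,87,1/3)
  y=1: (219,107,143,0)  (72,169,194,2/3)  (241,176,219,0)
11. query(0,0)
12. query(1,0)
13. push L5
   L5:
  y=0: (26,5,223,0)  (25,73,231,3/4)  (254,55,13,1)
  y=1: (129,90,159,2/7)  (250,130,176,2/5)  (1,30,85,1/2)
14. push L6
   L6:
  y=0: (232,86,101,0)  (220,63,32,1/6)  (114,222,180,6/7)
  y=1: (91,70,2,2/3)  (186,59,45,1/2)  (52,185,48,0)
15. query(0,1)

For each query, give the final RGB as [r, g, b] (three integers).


(1,1) stack=L1,L2; from [0,0,0]:
+L1 (α=1/3) → [133/3, 85, 46/3]
+L2 (α=3/8) → [337/12, 349/4, 761/24]
= [28, 87, 32]

query (2,0) [L1,L2] — begin 0,0,0
L1 α=0: [0, 0, 0]
L2 α=1/4: [63/4, 48, 36]
rounded: [16, 48, 36]

at x=2,y=1 over L1,L2:
after L1 α=5/6: [115/3, 290/3, 35/2]
after L2 α=1/8: [1393/24, 2447/24, 443/16]
→ [58, 102, 28]

(0,0) stack=L1,L2,L3; from [0,0,0]:
L1 α=1: [185, 149, 72]
L2 α=3/7: [1238/7, 185, 666/7]
L3 α=5/6: [1984/21, 625/6, 3728/21]
= [94, 104, 178]

at x=1,y=0 over L1,L2,L3:
L1 α=1/4: [31, 203/4, 245/4]
L2 α=1/3: [125/3, 527/6, 503/6]
L3 α=1/3: [292/9, 863/9, 1010/9]
= [32, 96, 112]

at x=1,y=1 over L1,L2,L3:
+L1 (α=1/3) → [133/3, 85, 46/3]
+L2 (α=3/8) → [337/12, 349/4, 761/24]
+L3 (α=2/3) → [2113/36, 893/12, 5321/72]
→ [59, 74, 74]

at x=0,y=0 over L1,L2,L3,L4:
+L1 (α=1) → [185, 149, 72]
+L2 (α=3/7) → [1238/7, 185, 666/7]
+L3 (α=5/6) → [1984/21, 625/6, 3728/21]
+L4 (α=4/7) → [3300/49, 2017/14, 8180/49]
→ [67, 144, 167]

at x=1,y=0 over L1,L2,L3,L4:
+L1 (α=1/4) → [31, 203/4, 245/4]
+L2 (α=1/3) → [125/3, 527/6, 503/6]
+L3 (α=1/3) → [292/9, 863/9, 1010/9]
+L4 (α=0) → [292/9, 863/9, 1010/9]
→ [32, 96, 112]

query (0,1) [L1,L2,L3,L4,L5,L6] — begin 0,0,0
after L1 α=7/8: [819/8, 196, 567/4]
after L2 α=4/5: [5427/40, 604/5, 2343/20]
after L3 α=2/3: [5969/40, 878/5, 6503/60]
after L4 α=0: [5969/40, 878/5, 6503/60]
after L5 α=2/7: [8033/56, 1058/7, 10319/84]
after L6 α=2/3: [6075/56, 2038/21, 10655/252]
rounded: [108, 97, 42]


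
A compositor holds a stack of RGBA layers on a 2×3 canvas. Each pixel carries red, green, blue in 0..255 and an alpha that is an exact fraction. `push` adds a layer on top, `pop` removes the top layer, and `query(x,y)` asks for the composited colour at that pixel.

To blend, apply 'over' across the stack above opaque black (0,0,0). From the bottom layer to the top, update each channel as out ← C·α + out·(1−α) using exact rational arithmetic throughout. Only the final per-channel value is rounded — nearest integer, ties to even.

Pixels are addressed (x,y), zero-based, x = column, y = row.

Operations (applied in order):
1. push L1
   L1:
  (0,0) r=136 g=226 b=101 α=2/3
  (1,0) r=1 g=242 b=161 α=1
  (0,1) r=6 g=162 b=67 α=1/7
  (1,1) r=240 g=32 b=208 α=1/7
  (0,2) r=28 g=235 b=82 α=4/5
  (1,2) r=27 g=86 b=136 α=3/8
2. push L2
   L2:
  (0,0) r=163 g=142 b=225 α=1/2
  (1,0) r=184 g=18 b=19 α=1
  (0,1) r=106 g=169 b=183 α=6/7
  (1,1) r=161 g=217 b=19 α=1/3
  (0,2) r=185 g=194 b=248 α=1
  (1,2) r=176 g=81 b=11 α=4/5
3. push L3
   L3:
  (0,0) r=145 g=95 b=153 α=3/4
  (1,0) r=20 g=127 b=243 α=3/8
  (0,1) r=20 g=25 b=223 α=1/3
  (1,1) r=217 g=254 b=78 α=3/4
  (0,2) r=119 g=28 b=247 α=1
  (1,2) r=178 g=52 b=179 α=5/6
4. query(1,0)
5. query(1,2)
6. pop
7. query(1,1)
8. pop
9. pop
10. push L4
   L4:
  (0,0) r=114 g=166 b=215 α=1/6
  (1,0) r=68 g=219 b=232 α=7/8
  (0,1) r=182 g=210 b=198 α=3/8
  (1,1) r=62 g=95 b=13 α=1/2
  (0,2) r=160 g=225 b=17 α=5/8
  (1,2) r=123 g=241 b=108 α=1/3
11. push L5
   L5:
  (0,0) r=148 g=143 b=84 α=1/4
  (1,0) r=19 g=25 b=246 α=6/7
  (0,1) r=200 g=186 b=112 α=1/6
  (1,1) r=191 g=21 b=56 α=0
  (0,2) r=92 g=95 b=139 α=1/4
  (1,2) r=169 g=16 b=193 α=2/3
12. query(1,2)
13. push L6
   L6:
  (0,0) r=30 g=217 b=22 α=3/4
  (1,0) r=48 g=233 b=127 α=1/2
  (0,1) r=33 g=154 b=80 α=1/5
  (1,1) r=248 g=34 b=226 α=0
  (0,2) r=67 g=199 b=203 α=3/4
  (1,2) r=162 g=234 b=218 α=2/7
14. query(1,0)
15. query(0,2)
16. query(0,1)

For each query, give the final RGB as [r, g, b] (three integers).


at x=1,y=0 over L1,L2,L3:
+L1 (α=1) → [1, 242, 161]
+L2 (α=1) → [184, 18, 19]
+L3 (α=3/8) → [245/2, 471/8, 103]
→ [122, 59, 103]

(1,2) stack=L1,L2,L3; from [0,0,0]:
after L1 α=3/8: [81/8, 129/4, 51]
after L2 α=4/5: [5713/40, 285/4, 19]
after L3 α=5/6: [13771/80, 1325/24, 457/3]
→ [172, 55, 152]

at x=1,y=1 over L1,L2:
L1 α=1/7: [240/7, 32/7, 208/7]
L2 α=1/3: [1607/21, 1583/21, 183/7]
→ [77, 75, 26]

at x=1,y=2 over L4,L5:
+L4 (α=1/3) → [41, 241/3, 36]
+L5 (α=2/3) → [379/3, 337/9, 422/3]
→ [126, 37, 141]

(1,0) stack=L4,L5,L6; from [0,0,0]:
+L4 (α=7/8) → [119/2, 1533/8, 203]
+L5 (α=6/7) → [347/14, 2733/56, 1679/7]
+L6 (α=1/2) → [1019/28, 15781/112, 1284/7]
= [36, 141, 183]

(0,2) stack=L4,L5,L6; from [0,0,0]:
L4 α=5/8: [100, 1125/8, 85/8]
L5 α=1/4: [98, 4135/32, 1367/32]
L6 α=3/4: [299/4, 23239/128, 20855/128]
→ [75, 182, 163]

(0,1) stack=L4,L5,L6; from [0,0,0]:
+L4 (α=3/8) → [273/4, 315/4, 297/4]
+L5 (α=1/6) → [2165/24, 773/8, 1933/24]
+L6 (α=1/5) → [2363/30, 1081/10, 2413/30]
= [79, 108, 80]


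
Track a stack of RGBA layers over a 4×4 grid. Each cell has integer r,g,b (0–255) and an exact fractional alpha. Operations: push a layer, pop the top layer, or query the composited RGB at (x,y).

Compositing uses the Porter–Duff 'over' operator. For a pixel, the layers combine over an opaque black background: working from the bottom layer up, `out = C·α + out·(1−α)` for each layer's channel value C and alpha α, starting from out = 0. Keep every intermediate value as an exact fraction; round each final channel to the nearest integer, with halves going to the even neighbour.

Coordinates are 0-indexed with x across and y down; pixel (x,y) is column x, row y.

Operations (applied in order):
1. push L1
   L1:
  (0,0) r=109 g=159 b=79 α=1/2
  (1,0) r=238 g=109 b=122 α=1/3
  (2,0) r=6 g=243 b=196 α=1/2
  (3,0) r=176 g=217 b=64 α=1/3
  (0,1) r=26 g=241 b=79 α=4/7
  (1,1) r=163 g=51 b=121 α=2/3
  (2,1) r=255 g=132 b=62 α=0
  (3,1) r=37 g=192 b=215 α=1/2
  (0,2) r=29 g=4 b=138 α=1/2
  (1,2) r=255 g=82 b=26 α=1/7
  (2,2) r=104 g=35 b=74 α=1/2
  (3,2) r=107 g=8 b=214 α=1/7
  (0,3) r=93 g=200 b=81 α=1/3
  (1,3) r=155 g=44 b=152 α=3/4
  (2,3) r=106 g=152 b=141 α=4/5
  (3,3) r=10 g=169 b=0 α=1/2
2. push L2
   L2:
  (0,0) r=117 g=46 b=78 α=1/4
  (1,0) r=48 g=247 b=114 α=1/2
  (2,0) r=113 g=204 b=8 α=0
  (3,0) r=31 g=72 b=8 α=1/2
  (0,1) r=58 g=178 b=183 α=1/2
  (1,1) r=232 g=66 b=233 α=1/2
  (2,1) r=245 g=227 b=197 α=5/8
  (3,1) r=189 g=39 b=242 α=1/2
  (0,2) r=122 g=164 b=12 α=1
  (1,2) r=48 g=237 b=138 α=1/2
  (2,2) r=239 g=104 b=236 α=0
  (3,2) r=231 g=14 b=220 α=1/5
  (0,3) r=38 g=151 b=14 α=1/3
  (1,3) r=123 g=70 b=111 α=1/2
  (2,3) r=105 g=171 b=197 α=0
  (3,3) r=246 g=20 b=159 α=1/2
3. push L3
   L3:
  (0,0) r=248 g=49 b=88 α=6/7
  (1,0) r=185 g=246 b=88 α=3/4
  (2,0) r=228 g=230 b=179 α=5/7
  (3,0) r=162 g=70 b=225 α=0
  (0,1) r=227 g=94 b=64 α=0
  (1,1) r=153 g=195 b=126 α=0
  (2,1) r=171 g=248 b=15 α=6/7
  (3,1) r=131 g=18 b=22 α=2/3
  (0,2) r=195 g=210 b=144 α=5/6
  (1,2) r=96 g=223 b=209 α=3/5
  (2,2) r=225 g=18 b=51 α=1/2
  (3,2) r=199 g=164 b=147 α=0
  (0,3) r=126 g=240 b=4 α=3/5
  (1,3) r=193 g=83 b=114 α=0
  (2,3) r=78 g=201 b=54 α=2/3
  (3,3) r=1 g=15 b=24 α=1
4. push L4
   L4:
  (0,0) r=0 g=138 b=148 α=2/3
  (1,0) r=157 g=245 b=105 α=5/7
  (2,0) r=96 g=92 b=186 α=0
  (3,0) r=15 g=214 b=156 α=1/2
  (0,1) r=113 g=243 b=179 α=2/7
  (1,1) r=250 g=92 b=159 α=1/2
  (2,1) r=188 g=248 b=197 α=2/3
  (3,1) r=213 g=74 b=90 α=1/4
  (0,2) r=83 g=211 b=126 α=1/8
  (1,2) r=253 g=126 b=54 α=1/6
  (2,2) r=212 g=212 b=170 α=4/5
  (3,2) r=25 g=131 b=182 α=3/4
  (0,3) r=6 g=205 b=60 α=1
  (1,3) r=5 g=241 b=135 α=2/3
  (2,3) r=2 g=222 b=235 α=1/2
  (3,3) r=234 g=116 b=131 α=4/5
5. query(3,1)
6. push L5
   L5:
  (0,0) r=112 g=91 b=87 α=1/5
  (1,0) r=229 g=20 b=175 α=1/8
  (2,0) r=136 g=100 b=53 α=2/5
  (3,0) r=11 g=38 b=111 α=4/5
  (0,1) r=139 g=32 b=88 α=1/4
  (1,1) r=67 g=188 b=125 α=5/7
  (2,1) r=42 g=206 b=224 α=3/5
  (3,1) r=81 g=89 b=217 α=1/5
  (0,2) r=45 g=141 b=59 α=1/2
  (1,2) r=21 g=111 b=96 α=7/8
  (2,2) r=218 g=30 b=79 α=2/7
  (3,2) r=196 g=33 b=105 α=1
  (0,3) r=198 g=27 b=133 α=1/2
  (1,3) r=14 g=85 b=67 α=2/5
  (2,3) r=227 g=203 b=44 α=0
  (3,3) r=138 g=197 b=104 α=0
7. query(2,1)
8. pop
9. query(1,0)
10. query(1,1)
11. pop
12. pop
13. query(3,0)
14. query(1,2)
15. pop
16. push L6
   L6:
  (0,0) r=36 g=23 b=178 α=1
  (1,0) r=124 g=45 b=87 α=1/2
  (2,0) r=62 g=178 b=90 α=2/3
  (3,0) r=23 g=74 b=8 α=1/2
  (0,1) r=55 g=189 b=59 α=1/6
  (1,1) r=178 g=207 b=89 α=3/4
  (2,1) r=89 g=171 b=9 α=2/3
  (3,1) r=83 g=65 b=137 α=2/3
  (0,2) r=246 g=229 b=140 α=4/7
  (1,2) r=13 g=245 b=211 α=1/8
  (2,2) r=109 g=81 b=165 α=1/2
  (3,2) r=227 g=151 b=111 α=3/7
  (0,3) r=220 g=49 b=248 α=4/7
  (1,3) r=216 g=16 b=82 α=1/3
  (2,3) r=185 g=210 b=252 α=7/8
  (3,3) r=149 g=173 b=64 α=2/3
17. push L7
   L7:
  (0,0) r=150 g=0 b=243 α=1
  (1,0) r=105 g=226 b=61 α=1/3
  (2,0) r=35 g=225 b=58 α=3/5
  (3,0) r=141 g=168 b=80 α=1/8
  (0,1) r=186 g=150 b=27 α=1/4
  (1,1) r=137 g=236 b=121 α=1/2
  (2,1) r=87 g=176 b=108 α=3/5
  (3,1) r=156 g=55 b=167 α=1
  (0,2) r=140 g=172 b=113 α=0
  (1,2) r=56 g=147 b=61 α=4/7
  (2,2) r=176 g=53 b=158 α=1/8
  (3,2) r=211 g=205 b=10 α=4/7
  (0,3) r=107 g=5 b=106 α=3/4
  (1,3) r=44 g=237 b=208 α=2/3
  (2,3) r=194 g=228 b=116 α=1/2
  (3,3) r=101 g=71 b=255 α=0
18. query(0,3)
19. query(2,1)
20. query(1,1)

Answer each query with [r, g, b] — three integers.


(3,1) stack=L1,L2,L3,L4; from [0,0,0]:
+L1 (α=1/2) → [37/2, 96, 215/2]
+L2 (α=1/2) → [415/4, 135/2, 699/4]
+L3 (α=2/3) → [1463/12, 69/2, 875/12]
+L4 (α=1/4) → [2315/16, 355/8, 1235/16]
rounded: [145, 44, 77]

query (2,1) [L1,L2,L3,L4,L5] — begin 0,0,0
+L1 (α=0) → [0, 0, 0]
+L2 (α=5/8) → [1225/8, 1135/8, 985/8]
+L3 (α=6/7) → [9433/56, 13039/56, 1705/56]
+L4 (α=2/3) → [10163/56, 13605/56, 7923/56]
+L5 (α=3/5) → [13691/140, 30909/140, 26739/140]
rounded: [98, 221, 191]

(1,0) stack=L1,L2,L3,L4; from [0,0,0]:
L1 α=1/3: [238/3, 109/3, 122/3]
L2 α=1/2: [191/3, 425/3, 232/3]
L3 α=3/4: [464/3, 2639/12, 256/3]
L4 α=5/7: [469/3, 1427/6, 2087/21]
= [156, 238, 99]

at x=1,y=1 over L1,L2,L3,L4:
L1 α=2/3: [326/3, 34, 242/3]
L2 α=1/2: [511/3, 50, 941/6]
L3 α=0: [511/3, 50, 941/6]
L4 α=1/2: [1261/6, 71, 1895/12]
rounded: [210, 71, 158]

at x=3,y=0 over L1,L2:
after L1 α=1/3: [176/3, 217/3, 64/3]
after L2 α=1/2: [269/6, 433/6, 44/3]
rounded: [45, 72, 15]

at x=1,y=2 over L1,L2:
+L1 (α=1/7) → [255/7, 82/7, 26/7]
+L2 (α=1/2) → [591/14, 1741/14, 496/7]
= [42, 124, 71]

query (0,3) [L1,L6,L7] — begin 0,0,0
L1 α=1/3: [31, 200/3, 27]
L6 α=4/7: [139, 396/7, 1073/7]
L7 α=3/4: [115, 501/28, 3299/28]
→ [115, 18, 118]

query (2,1) [L1,L6,L7] — begin 0,0,0
after L1 α=0: [0, 0, 0]
after L6 α=2/3: [178/3, 114, 6]
after L7 α=3/5: [1139/15, 756/5, 336/5]
rounded: [76, 151, 67]

query (1,1) [L1,L6,L7] — begin 0,0,0
+L1 (α=2/3) → [326/3, 34, 242/3]
+L6 (α=3/4) → [482/3, 655/4, 1043/12]
+L7 (α=1/2) → [893/6, 1599/8, 2495/24]
rounded: [149, 200, 104]


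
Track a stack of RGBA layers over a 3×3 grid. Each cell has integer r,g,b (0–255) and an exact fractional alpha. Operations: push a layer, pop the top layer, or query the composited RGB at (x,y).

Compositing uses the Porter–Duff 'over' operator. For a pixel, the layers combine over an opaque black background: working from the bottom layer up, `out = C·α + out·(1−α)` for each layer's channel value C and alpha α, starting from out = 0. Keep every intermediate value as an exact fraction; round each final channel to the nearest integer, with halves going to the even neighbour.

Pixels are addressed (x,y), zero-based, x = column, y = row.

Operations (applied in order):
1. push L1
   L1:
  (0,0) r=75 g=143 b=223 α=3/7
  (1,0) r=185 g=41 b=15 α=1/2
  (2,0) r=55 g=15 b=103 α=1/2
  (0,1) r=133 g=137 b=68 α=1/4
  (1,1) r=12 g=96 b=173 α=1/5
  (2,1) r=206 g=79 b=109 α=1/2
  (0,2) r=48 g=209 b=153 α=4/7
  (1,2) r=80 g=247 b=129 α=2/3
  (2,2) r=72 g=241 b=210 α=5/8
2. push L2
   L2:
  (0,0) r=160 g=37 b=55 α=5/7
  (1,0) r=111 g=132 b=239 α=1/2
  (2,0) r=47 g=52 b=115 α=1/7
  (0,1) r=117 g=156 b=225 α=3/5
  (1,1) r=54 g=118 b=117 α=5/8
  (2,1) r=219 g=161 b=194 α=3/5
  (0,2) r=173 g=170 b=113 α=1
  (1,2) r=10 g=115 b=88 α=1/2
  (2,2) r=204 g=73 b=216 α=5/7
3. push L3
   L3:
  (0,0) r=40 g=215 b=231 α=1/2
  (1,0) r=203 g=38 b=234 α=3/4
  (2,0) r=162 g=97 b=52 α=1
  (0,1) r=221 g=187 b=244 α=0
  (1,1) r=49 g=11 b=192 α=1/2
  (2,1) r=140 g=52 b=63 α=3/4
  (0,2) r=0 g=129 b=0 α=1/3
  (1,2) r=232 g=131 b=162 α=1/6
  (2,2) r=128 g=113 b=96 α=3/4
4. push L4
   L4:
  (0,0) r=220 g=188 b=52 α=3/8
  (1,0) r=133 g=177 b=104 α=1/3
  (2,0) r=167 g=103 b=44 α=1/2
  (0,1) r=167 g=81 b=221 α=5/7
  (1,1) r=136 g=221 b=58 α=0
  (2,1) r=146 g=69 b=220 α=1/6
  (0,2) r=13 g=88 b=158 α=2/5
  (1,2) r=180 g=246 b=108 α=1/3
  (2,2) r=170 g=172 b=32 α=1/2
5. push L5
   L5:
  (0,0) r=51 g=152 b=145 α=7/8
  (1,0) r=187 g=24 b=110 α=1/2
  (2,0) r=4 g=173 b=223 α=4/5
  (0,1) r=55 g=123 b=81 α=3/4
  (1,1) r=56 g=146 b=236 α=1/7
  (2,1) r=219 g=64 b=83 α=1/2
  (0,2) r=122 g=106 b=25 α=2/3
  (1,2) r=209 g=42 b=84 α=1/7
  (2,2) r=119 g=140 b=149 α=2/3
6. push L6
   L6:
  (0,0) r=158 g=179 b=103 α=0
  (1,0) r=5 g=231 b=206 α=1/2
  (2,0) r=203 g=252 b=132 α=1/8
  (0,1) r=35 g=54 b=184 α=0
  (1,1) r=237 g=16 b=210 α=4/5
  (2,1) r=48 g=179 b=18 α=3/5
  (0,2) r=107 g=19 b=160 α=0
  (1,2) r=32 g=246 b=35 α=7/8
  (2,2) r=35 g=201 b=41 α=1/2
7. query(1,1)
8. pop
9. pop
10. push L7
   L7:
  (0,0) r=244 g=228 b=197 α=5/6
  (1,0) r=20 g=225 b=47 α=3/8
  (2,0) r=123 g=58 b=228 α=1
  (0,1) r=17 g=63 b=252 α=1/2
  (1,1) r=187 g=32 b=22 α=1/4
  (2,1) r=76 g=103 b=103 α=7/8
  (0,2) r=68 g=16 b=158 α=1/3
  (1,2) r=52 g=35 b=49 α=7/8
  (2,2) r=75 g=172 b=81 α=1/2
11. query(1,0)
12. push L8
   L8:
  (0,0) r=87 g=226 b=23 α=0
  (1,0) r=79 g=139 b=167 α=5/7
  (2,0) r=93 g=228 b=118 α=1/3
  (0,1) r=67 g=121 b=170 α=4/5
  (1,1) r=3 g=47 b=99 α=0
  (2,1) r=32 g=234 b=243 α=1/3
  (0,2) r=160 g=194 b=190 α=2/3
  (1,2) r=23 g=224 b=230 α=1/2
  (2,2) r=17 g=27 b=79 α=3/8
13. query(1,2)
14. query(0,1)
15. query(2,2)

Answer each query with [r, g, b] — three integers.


query (1,1) [L1,L2,L3,L4,L5,L6] — begin 0,0,0
+L1 (α=1/5) → [12/5, 96/5, 173/5]
+L2 (α=5/8) → [693/20, 1619/20, 861/10]
+L3 (α=1/2) → [1673/40, 1839/40, 2781/20]
+L4 (α=0) → [1673/40, 1839/40, 2781/20]
+L5 (α=1/7) → [877/20, 8437/140, 1529/10]
+L6 (α=4/5) → [19837/100, 17397/700, 9929/50]
rounded: [198, 25, 199]

at x=1,y=0 over L1,L2,L3,L4,L7:
after L1 α=1/2: [185/2, 41/2, 15/2]
after L2 α=1/2: [407/4, 305/4, 493/4]
after L3 α=3/4: [2843/16, 761/16, 3301/16]
after L4 α=1/3: [3907/24, 2177/24, 4133/24]
after L7 α=3/8: [20975/192, 27085/192, 24049/192]
rounded: [109, 141, 125]

query (1,2) [L1,L2,L3,L4,L7,L8] — begin 0,0,0
L1 α=2/3: [160/3, 494/3, 86]
L2 α=1/2: [95/3, 839/6, 87]
L3 α=1/6: [1171/18, 4981/36, 199/2]
L4 α=1/3: [2791/27, 9409/54, 307/3]
L7 α=7/8: [12619/216, 22639/432, 167/3]
L8 α=1/2: [17587/432, 119407/864, 857/6]
→ [41, 138, 143]

(0,1) stack=L1,L2,L3,L4,L7,L8; from [0,0,0]:
after L1 α=1/4: [133/4, 137/4, 17]
after L2 α=3/5: [167/2, 1073/10, 709/5]
after L3 α=0: [167/2, 1073/10, 709/5]
after L4 α=5/7: [1002/7, 3098/35, 6943/35]
after L7 α=1/2: [1121/14, 5303/70, 15763/70]
after L8 α=4/5: [4873/70, 39183/350, 63363/350]
rounded: [70, 112, 181]

(2,2) stack=L1,L2,L3,L4,L7,L8; from [0,0,0]:
after L1 α=5/8: [45, 1205/8, 525/4]
after L2 α=5/7: [1110/7, 2665/28, 2685/14]
after L3 α=3/4: [1899/14, 12157/112, 6717/56]
after L4 α=1/2: [4279/28, 31421/224, 8509/112]
after L7 α=1/2: [6379/56, 69949/448, 17581/224]
after L8 α=3/8: [34751/448, 386033/3584, 140993/1792]
rounded: [78, 108, 79]


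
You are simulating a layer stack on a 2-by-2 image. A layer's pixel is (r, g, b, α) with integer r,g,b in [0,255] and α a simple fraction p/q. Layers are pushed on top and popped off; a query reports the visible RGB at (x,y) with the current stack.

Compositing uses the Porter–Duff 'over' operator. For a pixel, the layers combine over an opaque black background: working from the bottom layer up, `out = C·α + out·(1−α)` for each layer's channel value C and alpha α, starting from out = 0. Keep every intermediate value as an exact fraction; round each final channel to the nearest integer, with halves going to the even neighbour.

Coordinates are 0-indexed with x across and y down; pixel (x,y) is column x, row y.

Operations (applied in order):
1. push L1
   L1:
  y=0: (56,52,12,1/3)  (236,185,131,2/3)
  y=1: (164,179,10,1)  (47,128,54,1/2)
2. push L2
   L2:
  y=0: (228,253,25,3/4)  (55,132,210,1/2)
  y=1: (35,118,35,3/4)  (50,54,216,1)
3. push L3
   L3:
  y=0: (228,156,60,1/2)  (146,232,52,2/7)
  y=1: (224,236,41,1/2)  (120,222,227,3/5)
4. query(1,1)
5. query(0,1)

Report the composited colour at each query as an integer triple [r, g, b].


(1,1) stack=L1,L2,L3; from [0,0,0]:
after L1 α=1/2: [47/2, 64, 27]
after L2 α=1: [50, 54, 216]
after L3 α=3/5: [92, 774/5, 1113/5]
rounded: [92, 155, 223]

query (0,1) [L1,L2,L3] — begin 0,0,0
+L1 (α=1) → [164, 179, 10]
+L2 (α=3/4) → [269/4, 533/4, 115/4]
+L3 (α=1/2) → [1165/8, 1477/8, 279/8]
→ [146, 185, 35]


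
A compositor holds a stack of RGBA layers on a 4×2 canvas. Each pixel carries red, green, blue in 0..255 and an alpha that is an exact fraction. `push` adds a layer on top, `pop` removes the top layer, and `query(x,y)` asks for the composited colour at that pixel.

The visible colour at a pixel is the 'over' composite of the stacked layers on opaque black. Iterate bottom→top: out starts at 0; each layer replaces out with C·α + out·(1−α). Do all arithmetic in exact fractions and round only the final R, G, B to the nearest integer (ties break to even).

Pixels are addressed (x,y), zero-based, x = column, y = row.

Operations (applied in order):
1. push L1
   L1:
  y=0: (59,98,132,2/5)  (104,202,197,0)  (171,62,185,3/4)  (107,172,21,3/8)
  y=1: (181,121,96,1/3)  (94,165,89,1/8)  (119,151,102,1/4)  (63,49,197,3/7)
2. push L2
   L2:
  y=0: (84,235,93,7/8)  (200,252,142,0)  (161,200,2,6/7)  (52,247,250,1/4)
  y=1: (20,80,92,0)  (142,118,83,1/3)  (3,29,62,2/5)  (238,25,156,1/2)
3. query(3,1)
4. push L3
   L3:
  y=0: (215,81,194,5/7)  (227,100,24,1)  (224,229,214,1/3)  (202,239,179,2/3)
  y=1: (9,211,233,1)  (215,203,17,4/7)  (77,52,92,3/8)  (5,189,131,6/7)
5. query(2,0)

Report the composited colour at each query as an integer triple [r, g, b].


at x=3,y=1 over L1,L2:
+L1 (α=3/7) → [27, 21, 591/7]
+L2 (α=1/2) → [265/2, 23, 1683/14]
= [132, 23, 120]

at x=2,y=0 over L1,L2,L3:
after L1 α=3/4: [513/4, 93/2, 555/4]
after L2 α=6/7: [4377/28, 2493/14, 603/28]
after L3 α=1/3: [7513/42, 4096/21, 3599/42]
= [179, 195, 86]


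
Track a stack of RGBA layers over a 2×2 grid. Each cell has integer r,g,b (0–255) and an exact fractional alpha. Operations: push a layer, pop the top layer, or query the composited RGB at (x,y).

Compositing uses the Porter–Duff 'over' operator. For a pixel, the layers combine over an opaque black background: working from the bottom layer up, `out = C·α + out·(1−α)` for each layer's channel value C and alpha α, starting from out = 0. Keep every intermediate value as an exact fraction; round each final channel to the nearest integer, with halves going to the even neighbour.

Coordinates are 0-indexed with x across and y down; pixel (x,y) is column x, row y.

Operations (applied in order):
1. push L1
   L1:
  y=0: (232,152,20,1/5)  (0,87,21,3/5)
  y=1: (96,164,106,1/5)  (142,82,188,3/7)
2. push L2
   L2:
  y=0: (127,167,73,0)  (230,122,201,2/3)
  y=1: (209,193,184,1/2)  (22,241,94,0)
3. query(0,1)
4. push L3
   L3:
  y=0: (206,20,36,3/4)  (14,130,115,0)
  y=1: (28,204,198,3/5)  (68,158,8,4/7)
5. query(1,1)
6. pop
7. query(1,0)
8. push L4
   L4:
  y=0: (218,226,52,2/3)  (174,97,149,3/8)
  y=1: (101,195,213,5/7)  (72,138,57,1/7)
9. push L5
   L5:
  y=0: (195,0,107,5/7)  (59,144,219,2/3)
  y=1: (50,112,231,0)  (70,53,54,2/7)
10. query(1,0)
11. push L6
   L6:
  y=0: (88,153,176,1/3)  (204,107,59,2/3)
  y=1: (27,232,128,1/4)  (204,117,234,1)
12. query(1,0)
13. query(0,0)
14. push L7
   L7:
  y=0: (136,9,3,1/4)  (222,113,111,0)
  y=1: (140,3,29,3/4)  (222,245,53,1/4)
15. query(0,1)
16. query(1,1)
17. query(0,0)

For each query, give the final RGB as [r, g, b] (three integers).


at x=0,y=1 over L1,L2:
after L1 α=1/5: [96/5, 164/5, 106/5]
after L2 α=1/2: [1141/10, 1129/10, 513/5]
= [114, 113, 103]

(1,1) stack=L1,L2,L3; from [0,0,0]:
after L1 α=3/7: [426/7, 246/7, 564/7]
after L2 α=0: [426/7, 246/7, 564/7]
after L3 α=4/7: [3182/49, 5162/49, 1916/49]
= [65, 105, 39]

at x=1,y=0 over L1,L2:
+L1 (α=3/5) → [0, 261/5, 63/5]
+L2 (α=2/3) → [460/3, 1481/15, 691/5]
= [153, 99, 138]

(1,0) stack=L1,L2,L4,L5; from [0,0,0]:
L1 α=3/5: [0, 261/5, 63/5]
L2 α=2/3: [460/3, 1481/15, 691/5]
L4 α=3/8: [1933/12, 1177/12, 569/4]
L5 α=2/3: [3349/36, 4633/36, 2321/12]
= [93, 129, 193]

query (1,0) [L1,L2,L4,L5,L6] — begin 0,0,0
after L1 α=3/5: [0, 261/5, 63/5]
after L2 α=2/3: [460/3, 1481/15, 691/5]
after L4 α=3/8: [1933/12, 1177/12, 569/4]
after L5 α=2/3: [3349/36, 4633/36, 2321/12]
after L6 α=2/3: [18037/108, 12337/108, 3737/36]
= [167, 114, 104]

query (0,0) [L1,L2,L4,L5,L6] — begin 0,0,0
+L1 (α=1/5) → [232/5, 152/5, 4]
+L2 (α=0) → [232/5, 152/5, 4]
+L4 (α=2/3) → [804/5, 804/5, 36]
+L5 (α=5/7) → [6483/35, 1608/35, 607/7]
+L6 (α=1/3) → [16046/105, 2857/35, 2446/21]
= [153, 82, 116]

(0,1) stack=L1,L2,L4,L5,L6,L7; from [0,0,0]:
after L1 α=1/5: [96/5, 164/5, 106/5]
after L2 α=1/2: [1141/10, 1129/10, 513/5]
after L4 α=5/7: [3666/35, 6004/35, 6351/35]
after L5 α=0: [3666/35, 6004/35, 6351/35]
after L6 α=1/4: [11943/140, 6533/35, 23533/140]
after L7 α=3/4: [70743/560, 1712/35, 35713/560]
rounded: [126, 49, 64]

query (1,1) [L1,L2,L4,L5,L6,L7] — begin 0,0,0
L1 α=3/7: [426/7, 246/7, 564/7]
L2 α=0: [426/7, 246/7, 564/7]
L4 α=1/7: [3060/49, 2442/49, 3783/49]
L5 α=2/7: [22160/343, 17404/343, 24207/343]
L6 α=1: [204, 117, 234]
L7 α=1/4: [417/2, 149, 755/4]
→ [208, 149, 189]

(0,0) stack=L1,L2,L4,L5,L6,L7; from [0,0,0]:
L1 α=1/5: [232/5, 152/5, 4]
L2 α=0: [232/5, 152/5, 4]
L4 α=2/3: [804/5, 804/5, 36]
L5 α=5/7: [6483/35, 1608/35, 607/7]
L6 α=1/3: [16046/105, 2857/35, 2446/21]
L7 α=1/4: [10403/70, 4443/70, 2467/28]
rounded: [149, 63, 88]


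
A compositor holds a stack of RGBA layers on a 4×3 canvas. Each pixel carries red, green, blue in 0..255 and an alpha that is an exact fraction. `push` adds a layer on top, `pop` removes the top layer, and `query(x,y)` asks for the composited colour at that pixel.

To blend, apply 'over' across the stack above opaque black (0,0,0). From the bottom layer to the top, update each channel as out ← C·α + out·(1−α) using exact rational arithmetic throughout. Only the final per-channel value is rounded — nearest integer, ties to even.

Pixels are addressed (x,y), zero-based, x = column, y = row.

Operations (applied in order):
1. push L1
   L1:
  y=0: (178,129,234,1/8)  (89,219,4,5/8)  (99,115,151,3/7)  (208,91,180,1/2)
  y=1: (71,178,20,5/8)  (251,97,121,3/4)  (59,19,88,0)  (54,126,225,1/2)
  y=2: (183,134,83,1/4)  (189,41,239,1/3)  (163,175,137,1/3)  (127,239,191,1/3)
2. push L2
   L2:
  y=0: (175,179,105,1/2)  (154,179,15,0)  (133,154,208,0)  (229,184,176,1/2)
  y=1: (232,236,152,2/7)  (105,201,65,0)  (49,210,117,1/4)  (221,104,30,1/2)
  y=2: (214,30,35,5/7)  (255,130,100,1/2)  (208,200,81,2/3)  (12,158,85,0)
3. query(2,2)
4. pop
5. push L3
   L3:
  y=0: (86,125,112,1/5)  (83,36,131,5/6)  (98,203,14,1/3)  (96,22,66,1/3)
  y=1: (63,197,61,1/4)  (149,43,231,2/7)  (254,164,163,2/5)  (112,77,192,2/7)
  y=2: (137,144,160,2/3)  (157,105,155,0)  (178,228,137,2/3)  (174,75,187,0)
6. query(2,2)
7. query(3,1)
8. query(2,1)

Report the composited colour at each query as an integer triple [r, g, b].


(2,2) stack=L1,L2; from [0,0,0]:
after L1 α=1/3: [163/3, 175/3, 137/3]
after L2 α=2/3: [1411/9, 1375/9, 623/9]
= [157, 153, 69]

query (2,2) [L1,L3] — begin 0,0,0
L1 α=1/3: [163/3, 175/3, 137/3]
L3 α=2/3: [1231/9, 1543/9, 959/9]
rounded: [137, 171, 107]

at x=3,y=1 over L1,L3:
+L1 (α=1/2) → [27, 63, 225/2]
+L3 (α=2/7) → [359/7, 67, 1893/14]
→ [51, 67, 135]

(2,1) stack=L1,L3; from [0,0,0]:
L1 α=0: [0, 0, 0]
L3 α=2/5: [508/5, 328/5, 326/5]
rounded: [102, 66, 65]


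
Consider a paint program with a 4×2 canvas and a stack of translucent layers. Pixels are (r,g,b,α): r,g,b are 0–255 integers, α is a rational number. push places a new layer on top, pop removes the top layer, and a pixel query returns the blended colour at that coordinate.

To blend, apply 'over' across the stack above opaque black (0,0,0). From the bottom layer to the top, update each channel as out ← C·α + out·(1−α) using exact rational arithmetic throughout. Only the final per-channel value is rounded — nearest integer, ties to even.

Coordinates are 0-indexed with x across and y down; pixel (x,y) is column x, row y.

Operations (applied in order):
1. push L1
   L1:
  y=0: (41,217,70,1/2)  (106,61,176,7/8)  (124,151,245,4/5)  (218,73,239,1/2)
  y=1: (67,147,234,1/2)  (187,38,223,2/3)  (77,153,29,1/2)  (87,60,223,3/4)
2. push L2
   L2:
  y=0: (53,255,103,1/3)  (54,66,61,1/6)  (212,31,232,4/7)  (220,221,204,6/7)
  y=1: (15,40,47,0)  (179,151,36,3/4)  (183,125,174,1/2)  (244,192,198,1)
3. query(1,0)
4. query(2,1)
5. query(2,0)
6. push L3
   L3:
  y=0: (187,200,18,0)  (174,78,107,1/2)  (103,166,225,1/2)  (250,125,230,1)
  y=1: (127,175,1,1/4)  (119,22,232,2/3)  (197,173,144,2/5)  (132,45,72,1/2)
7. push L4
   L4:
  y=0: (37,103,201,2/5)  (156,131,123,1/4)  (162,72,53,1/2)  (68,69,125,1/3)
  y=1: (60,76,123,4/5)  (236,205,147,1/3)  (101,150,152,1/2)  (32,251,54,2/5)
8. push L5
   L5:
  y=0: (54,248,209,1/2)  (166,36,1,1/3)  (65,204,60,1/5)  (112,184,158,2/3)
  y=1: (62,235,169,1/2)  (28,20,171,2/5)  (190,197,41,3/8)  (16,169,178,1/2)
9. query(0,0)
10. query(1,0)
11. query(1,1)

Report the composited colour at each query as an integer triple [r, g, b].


at x=1,y=0 over L1,L2:
+L1 (α=7/8) → [371/4, 427/8, 154]
+L2 (α=1/6) → [2071/24, 2663/48, 277/2]
→ [86, 55, 138]

query (2,1) [L1,L2] — begin 0,0,0
+L1 (α=1/2) → [77/2, 153/2, 29/2]
+L2 (α=1/2) → [443/4, 403/4, 377/4]
→ [111, 101, 94]

(2,0) stack=L1,L2; from [0,0,0]:
+L1 (α=4/5) → [496/5, 604/5, 196]
+L2 (α=4/7) → [5728/35, 2432/35, 1516/7]
→ [164, 69, 217]

at x=0,y=0 over L1,L2,L3,L4,L5:
after L1 α=1/2: [41/2, 217/2, 35]
after L2 α=1/3: [94/3, 472/3, 173/3]
after L3 α=0: [94/3, 472/3, 173/3]
after L4 α=2/5: [168/5, 678/5, 115]
after L5 α=1/2: [219/5, 959/5, 162]
= [44, 192, 162]

(1,0) stack=L1,L2,L3,L4,L5; from [0,0,0]:
after L1 α=7/8: [371/4, 427/8, 154]
after L2 α=1/6: [2071/24, 2663/48, 277/2]
after L3 α=1/2: [6247/48, 6407/96, 491/4]
after L4 α=1/4: [8743/64, 10599/128, 1965/16]
after L5 α=1/3: [4685/32, 4301/64, 1973/24]
= [146, 67, 82]

(1,1) stack=L1,L2,L3,L4,L5; from [0,0,0]:
after L1 α=2/3: [374/3, 76/3, 446/3]
after L2 α=3/4: [1985/12, 1435/12, 385/6]
after L3 α=2/3: [4841/36, 1963/36, 3169/18]
after L4 α=1/3: [9089/54, 5653/54, 4492/27]
after L5 α=2/5: [10097/90, 6373/90, 1514/9]
→ [112, 71, 168]


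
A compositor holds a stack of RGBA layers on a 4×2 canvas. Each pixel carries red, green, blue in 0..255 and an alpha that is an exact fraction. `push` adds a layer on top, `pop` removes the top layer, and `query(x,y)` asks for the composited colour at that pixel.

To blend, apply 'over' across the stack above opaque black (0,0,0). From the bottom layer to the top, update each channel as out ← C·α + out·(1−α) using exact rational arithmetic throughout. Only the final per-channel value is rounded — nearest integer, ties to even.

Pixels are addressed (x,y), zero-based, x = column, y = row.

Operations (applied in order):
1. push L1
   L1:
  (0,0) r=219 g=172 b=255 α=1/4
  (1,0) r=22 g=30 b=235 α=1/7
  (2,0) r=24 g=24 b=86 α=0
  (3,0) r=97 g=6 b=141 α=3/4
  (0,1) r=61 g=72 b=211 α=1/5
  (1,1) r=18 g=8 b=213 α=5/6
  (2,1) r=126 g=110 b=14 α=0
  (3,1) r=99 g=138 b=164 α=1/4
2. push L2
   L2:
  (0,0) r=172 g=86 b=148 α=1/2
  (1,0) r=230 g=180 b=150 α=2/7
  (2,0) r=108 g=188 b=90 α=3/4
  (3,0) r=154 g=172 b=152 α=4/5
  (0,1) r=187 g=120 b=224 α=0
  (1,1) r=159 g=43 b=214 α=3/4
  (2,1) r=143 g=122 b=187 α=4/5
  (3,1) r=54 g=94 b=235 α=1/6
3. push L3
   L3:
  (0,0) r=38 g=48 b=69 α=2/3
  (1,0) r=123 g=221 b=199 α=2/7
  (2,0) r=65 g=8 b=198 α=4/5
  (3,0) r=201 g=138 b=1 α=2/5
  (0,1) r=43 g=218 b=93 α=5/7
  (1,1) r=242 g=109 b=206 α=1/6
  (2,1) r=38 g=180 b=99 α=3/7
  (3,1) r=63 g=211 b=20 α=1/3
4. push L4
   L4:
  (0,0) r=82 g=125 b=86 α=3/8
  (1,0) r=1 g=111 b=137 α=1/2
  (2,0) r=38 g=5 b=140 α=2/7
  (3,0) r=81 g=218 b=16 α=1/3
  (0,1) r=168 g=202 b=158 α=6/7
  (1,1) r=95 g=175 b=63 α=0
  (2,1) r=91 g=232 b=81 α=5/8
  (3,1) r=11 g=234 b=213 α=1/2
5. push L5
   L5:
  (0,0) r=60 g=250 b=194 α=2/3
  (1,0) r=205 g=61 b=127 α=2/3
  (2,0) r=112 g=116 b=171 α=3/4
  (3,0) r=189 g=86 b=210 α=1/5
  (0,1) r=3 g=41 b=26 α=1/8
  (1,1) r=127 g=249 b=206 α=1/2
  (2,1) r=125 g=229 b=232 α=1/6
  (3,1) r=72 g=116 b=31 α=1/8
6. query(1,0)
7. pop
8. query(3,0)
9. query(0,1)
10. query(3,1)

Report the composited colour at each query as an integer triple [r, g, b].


at x=1,y=0 over L1,L2,L3,L4,L5:
+L1 (α=1/7) → [22/7, 30/7, 235/7]
+L2 (α=2/7) → [3330/49, 2670/49, 3275/49]
+L3 (α=2/7) → [28704/343, 35008/343, 35877/343]
+L4 (α=1/2) → [29047/686, 73081/686, 41434/343]
+L5 (α=2/3) → [310307/2058, 156773/2058, 42852/343]
= [151, 76, 125]

at x=3,y=0 over L1,L2,L3,L4:
L1 α=3/4: [291/4, 9/2, 423/4]
L2 α=4/5: [551/4, 277/2, 571/4]
L3 α=2/5: [3261/20, 1383/10, 1721/20]
L4 α=1/3: [1357/10, 2473/15, 627/10]
= [136, 165, 63]

query (0,1) [L1,L2,L3,L4] — begin 0,0,0
L1 α=1/5: [61/5, 72/5, 211/5]
L2 α=0: [61/5, 72/5, 211/5]
L3 α=5/7: [171/5, 5594/35, 2747/35]
L4 α=6/7: [5211/35, 48014/245, 35927/245]
= [149, 196, 147]

(3,1) stack=L1,L2,L3,L4; from [0,0,0]:
after L1 α=1/4: [99/4, 69/2, 41]
after L2 α=1/6: [237/8, 533/12, 220/3]
after L3 α=1/3: [163/4, 1799/18, 500/9]
after L4 α=1/2: [207/8, 6011/36, 2417/18]
rounded: [26, 167, 134]


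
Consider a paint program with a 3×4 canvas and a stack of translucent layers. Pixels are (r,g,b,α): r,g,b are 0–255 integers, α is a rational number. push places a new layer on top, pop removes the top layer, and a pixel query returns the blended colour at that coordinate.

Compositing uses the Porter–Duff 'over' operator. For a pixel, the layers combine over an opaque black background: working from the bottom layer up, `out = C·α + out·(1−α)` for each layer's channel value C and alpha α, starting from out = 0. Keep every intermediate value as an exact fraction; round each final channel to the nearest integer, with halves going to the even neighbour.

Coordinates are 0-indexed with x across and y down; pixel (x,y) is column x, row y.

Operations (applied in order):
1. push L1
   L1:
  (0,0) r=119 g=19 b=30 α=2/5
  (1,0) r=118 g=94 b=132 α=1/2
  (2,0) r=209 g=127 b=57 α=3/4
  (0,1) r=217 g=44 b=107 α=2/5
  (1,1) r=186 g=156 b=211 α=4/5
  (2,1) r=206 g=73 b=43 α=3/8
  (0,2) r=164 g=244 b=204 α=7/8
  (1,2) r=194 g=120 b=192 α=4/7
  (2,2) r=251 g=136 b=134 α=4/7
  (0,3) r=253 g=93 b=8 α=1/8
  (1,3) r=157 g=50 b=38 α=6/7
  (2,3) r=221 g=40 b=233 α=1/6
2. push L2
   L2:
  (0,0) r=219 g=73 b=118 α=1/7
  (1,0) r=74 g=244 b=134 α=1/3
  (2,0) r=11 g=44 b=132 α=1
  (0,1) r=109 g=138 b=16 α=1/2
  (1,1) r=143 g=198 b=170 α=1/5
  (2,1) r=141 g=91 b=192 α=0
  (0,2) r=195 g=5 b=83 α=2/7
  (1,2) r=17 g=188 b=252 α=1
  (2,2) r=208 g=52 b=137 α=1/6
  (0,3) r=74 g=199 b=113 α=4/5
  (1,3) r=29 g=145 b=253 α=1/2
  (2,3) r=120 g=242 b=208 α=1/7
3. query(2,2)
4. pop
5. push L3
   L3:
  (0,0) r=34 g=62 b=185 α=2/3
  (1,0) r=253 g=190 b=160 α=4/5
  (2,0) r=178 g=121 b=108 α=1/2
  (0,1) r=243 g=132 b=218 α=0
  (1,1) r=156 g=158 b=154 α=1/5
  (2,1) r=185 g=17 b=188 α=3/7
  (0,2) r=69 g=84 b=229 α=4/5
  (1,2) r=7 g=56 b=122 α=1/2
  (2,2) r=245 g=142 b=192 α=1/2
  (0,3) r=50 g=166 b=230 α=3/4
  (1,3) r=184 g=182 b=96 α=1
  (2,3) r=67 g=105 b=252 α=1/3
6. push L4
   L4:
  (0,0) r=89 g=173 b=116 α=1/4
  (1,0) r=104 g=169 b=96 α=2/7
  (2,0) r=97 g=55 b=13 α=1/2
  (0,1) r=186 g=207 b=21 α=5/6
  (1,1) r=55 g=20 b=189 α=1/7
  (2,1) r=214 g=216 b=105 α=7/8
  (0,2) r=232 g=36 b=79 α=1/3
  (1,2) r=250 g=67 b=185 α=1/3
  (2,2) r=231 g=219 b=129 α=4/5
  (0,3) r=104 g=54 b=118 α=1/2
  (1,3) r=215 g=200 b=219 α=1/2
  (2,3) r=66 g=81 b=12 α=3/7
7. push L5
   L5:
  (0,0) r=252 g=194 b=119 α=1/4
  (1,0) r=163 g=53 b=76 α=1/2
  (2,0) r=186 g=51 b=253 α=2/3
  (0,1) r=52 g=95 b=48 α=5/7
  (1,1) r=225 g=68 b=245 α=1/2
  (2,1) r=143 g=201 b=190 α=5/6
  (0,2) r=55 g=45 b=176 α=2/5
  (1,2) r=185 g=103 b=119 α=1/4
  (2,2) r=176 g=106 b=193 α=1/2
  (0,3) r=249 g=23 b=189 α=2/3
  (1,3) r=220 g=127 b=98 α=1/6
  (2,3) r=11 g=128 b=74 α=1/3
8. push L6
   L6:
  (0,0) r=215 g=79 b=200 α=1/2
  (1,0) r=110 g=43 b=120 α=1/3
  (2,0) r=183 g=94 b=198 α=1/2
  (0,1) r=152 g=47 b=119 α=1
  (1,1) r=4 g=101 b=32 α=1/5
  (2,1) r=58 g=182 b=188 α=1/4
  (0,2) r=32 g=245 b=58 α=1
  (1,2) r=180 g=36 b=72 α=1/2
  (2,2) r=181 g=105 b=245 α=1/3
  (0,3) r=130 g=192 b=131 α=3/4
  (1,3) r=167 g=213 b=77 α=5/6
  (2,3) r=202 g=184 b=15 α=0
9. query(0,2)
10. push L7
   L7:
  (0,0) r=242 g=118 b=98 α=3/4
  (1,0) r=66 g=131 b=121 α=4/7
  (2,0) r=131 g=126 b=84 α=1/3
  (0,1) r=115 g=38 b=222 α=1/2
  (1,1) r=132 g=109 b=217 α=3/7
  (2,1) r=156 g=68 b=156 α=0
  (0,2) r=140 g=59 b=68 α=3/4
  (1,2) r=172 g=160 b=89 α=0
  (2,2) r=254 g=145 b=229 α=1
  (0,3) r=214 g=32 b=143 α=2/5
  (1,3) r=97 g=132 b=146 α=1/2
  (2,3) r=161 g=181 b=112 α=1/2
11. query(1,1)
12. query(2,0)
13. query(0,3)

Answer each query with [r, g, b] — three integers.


at x=2,y=2 over L1,L2:
after L1 α=4/7: [1004/7, 544/7, 536/7]
after L2 α=1/6: [3238/21, 514/7, 1213/14]
rounded: [154, 73, 87]

query (0,2) [L1,L3,L4,L5,L6] — begin 0,0,0
+L1 (α=7/8) → [287/2, 427/2, 357/2]
+L3 (α=4/5) → [839/10, 1099/10, 2189/10]
+L4 (α=1/3) → [1999/15, 1279/15, 2584/15]
+L5 (α=2/5) → [2549/25, 1729/25, 4344/25]
+L6 (α=1) → [32, 245, 58]
→ [32, 245, 58]

query (1,1) [L1,L3,L4,L5,L6,L7] — begin 0,0,0
+L1 (α=4/5) → [744/5, 624/5, 844/5]
+L3 (α=1/5) → [3756/25, 3286/25, 4146/25]
+L4 (α=1/7) → [23911/175, 2888/25, 29601/175]
+L5 (α=1/2) → [31643/175, 2294/25, 36238/175]
+L6 (α=1/5) → [127272/875, 11701/125, 150552/875]
+L7 (α=3/7) → [855588/6125, 87679/875, 1171833/6125]
→ [140, 100, 191]

at x=2,y=0 over L1,L3,L4,L5,L6,L7:
after L1 α=3/4: [627/4, 381/4, 171/4]
after L3 α=1/2: [1339/8, 865/8, 603/8]
after L4 α=1/2: [2115/16, 1305/16, 707/16]
after L5 α=2/3: [2689/16, 979/16, 8803/48]
after L6 α=1/2: [5617/32, 2483/32, 18307/96]
after L7 α=1/3: [2571/16, 4499/48, 22339/144]
rounded: [161, 94, 155]

query (0,3) [L1,L3,L4,L5,L6,L7] — begin 0,0,0
L1 α=1/8: [253/8, 93/8, 1]
L3 α=3/4: [1453/32, 4077/32, 691/4]
L4 α=1/2: [4781/64, 5805/64, 1163/8]
L5 α=2/3: [36653/192, 8749/192, 4187/24]
L6 α=3/4: [111533/768, 119341/768, 13619/96]
L7 α=2/5: [221101/1280, 27145/256, 22771/160]
= [173, 106, 142]


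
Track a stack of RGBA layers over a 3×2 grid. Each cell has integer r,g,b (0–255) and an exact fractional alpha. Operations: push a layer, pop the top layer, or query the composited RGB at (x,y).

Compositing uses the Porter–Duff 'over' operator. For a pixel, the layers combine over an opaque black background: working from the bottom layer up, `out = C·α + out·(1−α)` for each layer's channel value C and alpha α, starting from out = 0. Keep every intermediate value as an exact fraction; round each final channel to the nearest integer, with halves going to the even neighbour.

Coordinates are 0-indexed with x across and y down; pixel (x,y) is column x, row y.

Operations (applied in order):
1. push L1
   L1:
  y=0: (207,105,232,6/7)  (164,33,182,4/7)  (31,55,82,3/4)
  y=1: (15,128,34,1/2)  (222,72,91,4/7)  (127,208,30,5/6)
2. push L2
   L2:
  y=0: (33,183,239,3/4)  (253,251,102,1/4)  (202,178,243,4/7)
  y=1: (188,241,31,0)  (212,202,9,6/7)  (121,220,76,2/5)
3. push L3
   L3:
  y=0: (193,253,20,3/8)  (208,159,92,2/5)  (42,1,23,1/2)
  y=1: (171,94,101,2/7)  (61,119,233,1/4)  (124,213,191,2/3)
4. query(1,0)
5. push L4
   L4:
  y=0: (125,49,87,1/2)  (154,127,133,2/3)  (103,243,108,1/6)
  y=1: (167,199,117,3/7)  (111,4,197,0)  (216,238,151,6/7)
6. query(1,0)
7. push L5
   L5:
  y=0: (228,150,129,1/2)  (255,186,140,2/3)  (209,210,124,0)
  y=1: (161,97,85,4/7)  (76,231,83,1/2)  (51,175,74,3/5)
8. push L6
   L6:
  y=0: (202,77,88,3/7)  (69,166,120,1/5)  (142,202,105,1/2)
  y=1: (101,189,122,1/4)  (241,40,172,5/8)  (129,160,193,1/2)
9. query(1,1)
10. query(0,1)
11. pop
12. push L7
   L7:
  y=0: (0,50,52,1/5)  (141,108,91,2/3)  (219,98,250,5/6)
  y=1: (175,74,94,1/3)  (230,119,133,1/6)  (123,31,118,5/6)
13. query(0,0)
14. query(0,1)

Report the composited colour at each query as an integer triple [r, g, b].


(1,0) stack=L1,L2,L3; from [0,0,0]:
after L1 α=4/7: [656/7, 132/7, 104]
after L2 α=1/4: [3739/28, 2153/28, 207/2]
after L3 α=2/5: [4573/28, 15363/140, 989/10]
→ [163, 110, 99]

(1,0) stack=L1,L2,L3,L4; from [0,0,0]:
+L1 (α=4/7) → [656/7, 132/7, 104]
+L2 (α=1/4) → [3739/28, 2153/28, 207/2]
+L3 (α=2/5) → [4573/28, 15363/140, 989/10]
+L4 (α=2/3) → [4399/28, 50923/420, 3649/30]
→ [157, 121, 122]

(1,1) stack=L1,L2,L3,L4,L5,L6; from [0,0,0]:
L1 α=4/7: [888/7, 288/7, 52]
L2 α=6/7: [9792/49, 8772/49, 106/7]
L3 α=1/4: [32365/196, 32147/196, 1949/28]
L4 α=0: [32365/196, 32147/196, 1949/28]
L5 α=1/2: [47261/392, 77423/392, 4273/56]
L6 α=5/8: [614143/3136, 310669/3136, 60979/448]
→ [196, 99, 136]

at x=0,y=1 over L1,L2,L3,L4,L5,L6:
after L1 α=1/2: [15/2, 64, 17]
after L2 α=0: [15/2, 64, 17]
after L3 α=2/7: [759/14, 508/7, 41]
after L4 α=3/7: [5025/49, 6211/49, 515/7]
after L5 α=4/7: [46631/343, 37645/343, 3925/49]
after L6 α=1/4: [43634/343, 88881/686, 17753/196]
= [127, 130, 91]

query (0,0) [L1,L2,L3,L4,L5,L7] — begin 0,0,0
after L1 α=6/7: [1242/7, 90, 1392/7]
after L2 α=3/4: [1935/28, 639/4, 6411/28]
after L3 α=3/8: [25887/224, 6231/32, 33735/224]
after L4 α=1/2: [53887/448, 7799/64, 53223/448]
after L5 α=1/2: [156031/896, 17399/128, 111015/896]
after L7 α=1/5: [156031/1120, 18999/160, 122663/1120]
rounded: [139, 119, 110]

query (0,1) [L1,L2,L3,L4,L5,L7] — begin 0,0,0
after L1 α=1/2: [15/2, 64, 17]
after L2 α=0: [15/2, 64, 17]
after L3 α=2/7: [759/14, 508/7, 41]
after L4 α=3/7: [5025/49, 6211/49, 515/7]
after L5 α=4/7: [46631/343, 37645/343, 3925/49]
after L7 α=1/3: [153287/1029, 100672/1029, 4152/49]
→ [149, 98, 85]
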